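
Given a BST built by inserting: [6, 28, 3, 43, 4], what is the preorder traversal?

Tree insertion order: [6, 28, 3, 43, 4]
Tree (level-order array): [6, 3, 28, None, 4, None, 43]
Preorder traversal: [6, 3, 4, 28, 43]


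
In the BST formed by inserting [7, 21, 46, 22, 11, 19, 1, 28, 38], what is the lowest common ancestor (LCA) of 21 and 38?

Tree insertion order: [7, 21, 46, 22, 11, 19, 1, 28, 38]
Tree (level-order array): [7, 1, 21, None, None, 11, 46, None, 19, 22, None, None, None, None, 28, None, 38]
In a BST, the LCA of p=21, q=38 is the first node v on the
root-to-leaf path with p <= v <= q (go left if both < v, right if both > v).
Walk from root:
  at 7: both 21 and 38 > 7, go right
  at 21: 21 <= 21 <= 38, this is the LCA
LCA = 21


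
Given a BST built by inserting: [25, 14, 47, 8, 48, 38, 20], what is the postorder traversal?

Tree insertion order: [25, 14, 47, 8, 48, 38, 20]
Tree (level-order array): [25, 14, 47, 8, 20, 38, 48]
Postorder traversal: [8, 20, 14, 38, 48, 47, 25]


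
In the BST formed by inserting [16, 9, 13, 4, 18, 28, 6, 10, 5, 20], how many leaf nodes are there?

Tree built from: [16, 9, 13, 4, 18, 28, 6, 10, 5, 20]
Tree (level-order array): [16, 9, 18, 4, 13, None, 28, None, 6, 10, None, 20, None, 5]
Rule: A leaf has 0 children.
Per-node child counts:
  node 16: 2 child(ren)
  node 9: 2 child(ren)
  node 4: 1 child(ren)
  node 6: 1 child(ren)
  node 5: 0 child(ren)
  node 13: 1 child(ren)
  node 10: 0 child(ren)
  node 18: 1 child(ren)
  node 28: 1 child(ren)
  node 20: 0 child(ren)
Matching nodes: [5, 10, 20]
Count of leaf nodes: 3


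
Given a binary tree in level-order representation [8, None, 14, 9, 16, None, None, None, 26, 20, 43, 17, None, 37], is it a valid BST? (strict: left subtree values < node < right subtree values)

Level-order array: [8, None, 14, 9, 16, None, None, None, 26, 20, 43, 17, None, 37]
Validate using subtree bounds (lo, hi): at each node, require lo < value < hi,
then recurse left with hi=value and right with lo=value.
Preorder trace (stopping at first violation):
  at node 8 with bounds (-inf, +inf): OK
  at node 14 with bounds (8, +inf): OK
  at node 9 with bounds (8, 14): OK
  at node 16 with bounds (14, +inf): OK
  at node 26 with bounds (16, +inf): OK
  at node 20 with bounds (16, 26): OK
  at node 17 with bounds (16, 20): OK
  at node 43 with bounds (26, +inf): OK
  at node 37 with bounds (26, 43): OK
No violation found at any node.
Result: Valid BST


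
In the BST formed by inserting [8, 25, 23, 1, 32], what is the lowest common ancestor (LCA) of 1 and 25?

Tree insertion order: [8, 25, 23, 1, 32]
Tree (level-order array): [8, 1, 25, None, None, 23, 32]
In a BST, the LCA of p=1, q=25 is the first node v on the
root-to-leaf path with p <= v <= q (go left if both < v, right if both > v).
Walk from root:
  at 8: 1 <= 8 <= 25, this is the LCA
LCA = 8


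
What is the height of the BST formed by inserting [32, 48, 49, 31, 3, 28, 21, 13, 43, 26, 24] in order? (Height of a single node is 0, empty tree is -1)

Insertion order: [32, 48, 49, 31, 3, 28, 21, 13, 43, 26, 24]
Tree (level-order array): [32, 31, 48, 3, None, 43, 49, None, 28, None, None, None, None, 21, None, 13, 26, None, None, 24]
Compute height bottom-up (empty subtree = -1):
  height(13) = 1 + max(-1, -1) = 0
  height(24) = 1 + max(-1, -1) = 0
  height(26) = 1 + max(0, -1) = 1
  height(21) = 1 + max(0, 1) = 2
  height(28) = 1 + max(2, -1) = 3
  height(3) = 1 + max(-1, 3) = 4
  height(31) = 1 + max(4, -1) = 5
  height(43) = 1 + max(-1, -1) = 0
  height(49) = 1 + max(-1, -1) = 0
  height(48) = 1 + max(0, 0) = 1
  height(32) = 1 + max(5, 1) = 6
Height = 6


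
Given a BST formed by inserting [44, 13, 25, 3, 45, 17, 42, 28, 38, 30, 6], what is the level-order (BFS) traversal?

Tree insertion order: [44, 13, 25, 3, 45, 17, 42, 28, 38, 30, 6]
Tree (level-order array): [44, 13, 45, 3, 25, None, None, None, 6, 17, 42, None, None, None, None, 28, None, None, 38, 30]
BFS from the root, enqueuing left then right child of each popped node:
  queue [44] -> pop 44, enqueue [13, 45], visited so far: [44]
  queue [13, 45] -> pop 13, enqueue [3, 25], visited so far: [44, 13]
  queue [45, 3, 25] -> pop 45, enqueue [none], visited so far: [44, 13, 45]
  queue [3, 25] -> pop 3, enqueue [6], visited so far: [44, 13, 45, 3]
  queue [25, 6] -> pop 25, enqueue [17, 42], visited so far: [44, 13, 45, 3, 25]
  queue [6, 17, 42] -> pop 6, enqueue [none], visited so far: [44, 13, 45, 3, 25, 6]
  queue [17, 42] -> pop 17, enqueue [none], visited so far: [44, 13, 45, 3, 25, 6, 17]
  queue [42] -> pop 42, enqueue [28], visited so far: [44, 13, 45, 3, 25, 6, 17, 42]
  queue [28] -> pop 28, enqueue [38], visited so far: [44, 13, 45, 3, 25, 6, 17, 42, 28]
  queue [38] -> pop 38, enqueue [30], visited so far: [44, 13, 45, 3, 25, 6, 17, 42, 28, 38]
  queue [30] -> pop 30, enqueue [none], visited so far: [44, 13, 45, 3, 25, 6, 17, 42, 28, 38, 30]
Result: [44, 13, 45, 3, 25, 6, 17, 42, 28, 38, 30]


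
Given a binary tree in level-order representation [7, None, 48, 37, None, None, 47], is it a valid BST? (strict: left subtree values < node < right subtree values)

Level-order array: [7, None, 48, 37, None, None, 47]
Validate using subtree bounds (lo, hi): at each node, require lo < value < hi,
then recurse left with hi=value and right with lo=value.
Preorder trace (stopping at first violation):
  at node 7 with bounds (-inf, +inf): OK
  at node 48 with bounds (7, +inf): OK
  at node 37 with bounds (7, 48): OK
  at node 47 with bounds (37, 48): OK
No violation found at any node.
Result: Valid BST


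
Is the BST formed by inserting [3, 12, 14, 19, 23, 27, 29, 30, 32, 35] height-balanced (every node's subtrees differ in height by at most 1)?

Tree (level-order array): [3, None, 12, None, 14, None, 19, None, 23, None, 27, None, 29, None, 30, None, 32, None, 35]
Definition: a tree is height-balanced if, at every node, |h(left) - h(right)| <= 1 (empty subtree has height -1).
Bottom-up per-node check:
  node 35: h_left=-1, h_right=-1, diff=0 [OK], height=0
  node 32: h_left=-1, h_right=0, diff=1 [OK], height=1
  node 30: h_left=-1, h_right=1, diff=2 [FAIL (|-1-1|=2 > 1)], height=2
  node 29: h_left=-1, h_right=2, diff=3 [FAIL (|-1-2|=3 > 1)], height=3
  node 27: h_left=-1, h_right=3, diff=4 [FAIL (|-1-3|=4 > 1)], height=4
  node 23: h_left=-1, h_right=4, diff=5 [FAIL (|-1-4|=5 > 1)], height=5
  node 19: h_left=-1, h_right=5, diff=6 [FAIL (|-1-5|=6 > 1)], height=6
  node 14: h_left=-1, h_right=6, diff=7 [FAIL (|-1-6|=7 > 1)], height=7
  node 12: h_left=-1, h_right=7, diff=8 [FAIL (|-1-7|=8 > 1)], height=8
  node 3: h_left=-1, h_right=8, diff=9 [FAIL (|-1-8|=9 > 1)], height=9
Node 30 violates the condition: |-1 - 1| = 2 > 1.
Result: Not balanced


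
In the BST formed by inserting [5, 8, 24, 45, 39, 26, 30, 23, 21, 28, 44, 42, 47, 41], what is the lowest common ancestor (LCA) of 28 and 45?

Tree insertion order: [5, 8, 24, 45, 39, 26, 30, 23, 21, 28, 44, 42, 47, 41]
Tree (level-order array): [5, None, 8, None, 24, 23, 45, 21, None, 39, 47, None, None, 26, 44, None, None, None, 30, 42, None, 28, None, 41]
In a BST, the LCA of p=28, q=45 is the first node v on the
root-to-leaf path with p <= v <= q (go left if both < v, right if both > v).
Walk from root:
  at 5: both 28 and 45 > 5, go right
  at 8: both 28 and 45 > 8, go right
  at 24: both 28 and 45 > 24, go right
  at 45: 28 <= 45 <= 45, this is the LCA
LCA = 45


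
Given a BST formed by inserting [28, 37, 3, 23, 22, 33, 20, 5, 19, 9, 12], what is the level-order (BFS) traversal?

Tree insertion order: [28, 37, 3, 23, 22, 33, 20, 5, 19, 9, 12]
Tree (level-order array): [28, 3, 37, None, 23, 33, None, 22, None, None, None, 20, None, 5, None, None, 19, 9, None, None, 12]
BFS from the root, enqueuing left then right child of each popped node:
  queue [28] -> pop 28, enqueue [3, 37], visited so far: [28]
  queue [3, 37] -> pop 3, enqueue [23], visited so far: [28, 3]
  queue [37, 23] -> pop 37, enqueue [33], visited so far: [28, 3, 37]
  queue [23, 33] -> pop 23, enqueue [22], visited so far: [28, 3, 37, 23]
  queue [33, 22] -> pop 33, enqueue [none], visited so far: [28, 3, 37, 23, 33]
  queue [22] -> pop 22, enqueue [20], visited so far: [28, 3, 37, 23, 33, 22]
  queue [20] -> pop 20, enqueue [5], visited so far: [28, 3, 37, 23, 33, 22, 20]
  queue [5] -> pop 5, enqueue [19], visited so far: [28, 3, 37, 23, 33, 22, 20, 5]
  queue [19] -> pop 19, enqueue [9], visited so far: [28, 3, 37, 23, 33, 22, 20, 5, 19]
  queue [9] -> pop 9, enqueue [12], visited so far: [28, 3, 37, 23, 33, 22, 20, 5, 19, 9]
  queue [12] -> pop 12, enqueue [none], visited so far: [28, 3, 37, 23, 33, 22, 20, 5, 19, 9, 12]
Result: [28, 3, 37, 23, 33, 22, 20, 5, 19, 9, 12]


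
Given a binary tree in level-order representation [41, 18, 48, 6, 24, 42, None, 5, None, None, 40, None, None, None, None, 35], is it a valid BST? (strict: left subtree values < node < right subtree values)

Level-order array: [41, 18, 48, 6, 24, 42, None, 5, None, None, 40, None, None, None, None, 35]
Validate using subtree bounds (lo, hi): at each node, require lo < value < hi,
then recurse left with hi=value and right with lo=value.
Preorder trace (stopping at first violation):
  at node 41 with bounds (-inf, +inf): OK
  at node 18 with bounds (-inf, 41): OK
  at node 6 with bounds (-inf, 18): OK
  at node 5 with bounds (-inf, 6): OK
  at node 24 with bounds (18, 41): OK
  at node 40 with bounds (24, 41): OK
  at node 35 with bounds (24, 40): OK
  at node 48 with bounds (41, +inf): OK
  at node 42 with bounds (41, 48): OK
No violation found at any node.
Result: Valid BST


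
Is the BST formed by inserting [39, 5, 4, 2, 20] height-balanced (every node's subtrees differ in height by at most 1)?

Tree (level-order array): [39, 5, None, 4, 20, 2]
Definition: a tree is height-balanced if, at every node, |h(left) - h(right)| <= 1 (empty subtree has height -1).
Bottom-up per-node check:
  node 2: h_left=-1, h_right=-1, diff=0 [OK], height=0
  node 4: h_left=0, h_right=-1, diff=1 [OK], height=1
  node 20: h_left=-1, h_right=-1, diff=0 [OK], height=0
  node 5: h_left=1, h_right=0, diff=1 [OK], height=2
  node 39: h_left=2, h_right=-1, diff=3 [FAIL (|2--1|=3 > 1)], height=3
Node 39 violates the condition: |2 - -1| = 3 > 1.
Result: Not balanced


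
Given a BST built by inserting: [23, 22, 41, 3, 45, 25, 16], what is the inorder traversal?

Tree insertion order: [23, 22, 41, 3, 45, 25, 16]
Tree (level-order array): [23, 22, 41, 3, None, 25, 45, None, 16]
Inorder traversal: [3, 16, 22, 23, 25, 41, 45]


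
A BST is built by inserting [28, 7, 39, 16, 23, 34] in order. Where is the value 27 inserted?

Starting tree (level order): [28, 7, 39, None, 16, 34, None, None, 23]
Insertion path: 28 -> 7 -> 16 -> 23
Result: insert 27 as right child of 23
Final tree (level order): [28, 7, 39, None, 16, 34, None, None, 23, None, None, None, 27]


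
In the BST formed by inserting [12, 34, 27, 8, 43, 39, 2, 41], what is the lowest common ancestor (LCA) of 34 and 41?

Tree insertion order: [12, 34, 27, 8, 43, 39, 2, 41]
Tree (level-order array): [12, 8, 34, 2, None, 27, 43, None, None, None, None, 39, None, None, 41]
In a BST, the LCA of p=34, q=41 is the first node v on the
root-to-leaf path with p <= v <= q (go left if both < v, right if both > v).
Walk from root:
  at 12: both 34 and 41 > 12, go right
  at 34: 34 <= 34 <= 41, this is the LCA
LCA = 34


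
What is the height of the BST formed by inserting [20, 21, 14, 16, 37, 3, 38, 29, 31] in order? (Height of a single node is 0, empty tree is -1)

Insertion order: [20, 21, 14, 16, 37, 3, 38, 29, 31]
Tree (level-order array): [20, 14, 21, 3, 16, None, 37, None, None, None, None, 29, 38, None, 31]
Compute height bottom-up (empty subtree = -1):
  height(3) = 1 + max(-1, -1) = 0
  height(16) = 1 + max(-1, -1) = 0
  height(14) = 1 + max(0, 0) = 1
  height(31) = 1 + max(-1, -1) = 0
  height(29) = 1 + max(-1, 0) = 1
  height(38) = 1 + max(-1, -1) = 0
  height(37) = 1 + max(1, 0) = 2
  height(21) = 1 + max(-1, 2) = 3
  height(20) = 1 + max(1, 3) = 4
Height = 4


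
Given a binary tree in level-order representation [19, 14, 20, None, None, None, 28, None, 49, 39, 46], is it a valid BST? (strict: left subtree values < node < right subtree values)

Level-order array: [19, 14, 20, None, None, None, 28, None, 49, 39, 46]
Validate using subtree bounds (lo, hi): at each node, require lo < value < hi,
then recurse left with hi=value and right with lo=value.
Preorder trace (stopping at first violation):
  at node 19 with bounds (-inf, +inf): OK
  at node 14 with bounds (-inf, 19): OK
  at node 20 with bounds (19, +inf): OK
  at node 28 with bounds (20, +inf): OK
  at node 49 with bounds (28, +inf): OK
  at node 39 with bounds (28, 49): OK
  at node 46 with bounds (49, +inf): VIOLATION
Node 46 violates its bound: not (49 < 46 < +inf).
Result: Not a valid BST


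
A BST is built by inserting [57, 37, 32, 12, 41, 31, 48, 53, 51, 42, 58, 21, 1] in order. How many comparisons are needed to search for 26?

Search path for 26: 57 -> 37 -> 32 -> 12 -> 31 -> 21
Found: False
Comparisons: 6


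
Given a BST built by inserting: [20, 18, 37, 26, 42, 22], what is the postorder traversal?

Tree insertion order: [20, 18, 37, 26, 42, 22]
Tree (level-order array): [20, 18, 37, None, None, 26, 42, 22]
Postorder traversal: [18, 22, 26, 42, 37, 20]


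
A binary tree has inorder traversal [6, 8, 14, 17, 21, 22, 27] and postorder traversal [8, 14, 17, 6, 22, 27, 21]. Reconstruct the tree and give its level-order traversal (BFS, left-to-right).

Inorder:   [6, 8, 14, 17, 21, 22, 27]
Postorder: [8, 14, 17, 6, 22, 27, 21]
Algorithm: postorder visits root last, so walk postorder right-to-left;
each value is the root of the current inorder slice — split it at that
value, recurse on the right subtree first, then the left.
Recursive splits:
  root=21; inorder splits into left=[6, 8, 14, 17], right=[22, 27]
  root=27; inorder splits into left=[22], right=[]
  root=22; inorder splits into left=[], right=[]
  root=6; inorder splits into left=[], right=[8, 14, 17]
  root=17; inorder splits into left=[8, 14], right=[]
  root=14; inorder splits into left=[8], right=[]
  root=8; inorder splits into left=[], right=[]
Reconstructed level-order: [21, 6, 27, 17, 22, 14, 8]


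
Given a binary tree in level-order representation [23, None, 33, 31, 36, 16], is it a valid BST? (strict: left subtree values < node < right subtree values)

Level-order array: [23, None, 33, 31, 36, 16]
Validate using subtree bounds (lo, hi): at each node, require lo < value < hi,
then recurse left with hi=value and right with lo=value.
Preorder trace (stopping at first violation):
  at node 23 with bounds (-inf, +inf): OK
  at node 33 with bounds (23, +inf): OK
  at node 31 with bounds (23, 33): OK
  at node 16 with bounds (23, 31): VIOLATION
Node 16 violates its bound: not (23 < 16 < 31).
Result: Not a valid BST


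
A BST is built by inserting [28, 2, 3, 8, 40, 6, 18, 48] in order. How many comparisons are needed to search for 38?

Search path for 38: 28 -> 40
Found: False
Comparisons: 2


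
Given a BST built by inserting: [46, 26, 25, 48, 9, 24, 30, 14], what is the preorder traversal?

Tree insertion order: [46, 26, 25, 48, 9, 24, 30, 14]
Tree (level-order array): [46, 26, 48, 25, 30, None, None, 9, None, None, None, None, 24, 14]
Preorder traversal: [46, 26, 25, 9, 24, 14, 30, 48]


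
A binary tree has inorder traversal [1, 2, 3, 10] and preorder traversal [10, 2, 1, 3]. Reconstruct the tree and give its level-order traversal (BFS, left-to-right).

Inorder:  [1, 2, 3, 10]
Preorder: [10, 2, 1, 3]
Algorithm: preorder visits root first, so consume preorder in order;
for each root, split the current inorder slice at that value into
left-subtree inorder and right-subtree inorder, then recurse.
Recursive splits:
  root=10; inorder splits into left=[1, 2, 3], right=[]
  root=2; inorder splits into left=[1], right=[3]
  root=1; inorder splits into left=[], right=[]
  root=3; inorder splits into left=[], right=[]
Reconstructed level-order: [10, 2, 1, 3]


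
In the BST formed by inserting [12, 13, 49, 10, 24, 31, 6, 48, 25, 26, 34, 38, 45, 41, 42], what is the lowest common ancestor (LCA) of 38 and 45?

Tree insertion order: [12, 13, 49, 10, 24, 31, 6, 48, 25, 26, 34, 38, 45, 41, 42]
Tree (level-order array): [12, 10, 13, 6, None, None, 49, None, None, 24, None, None, 31, 25, 48, None, 26, 34, None, None, None, None, 38, None, 45, 41, None, None, 42]
In a BST, the LCA of p=38, q=45 is the first node v on the
root-to-leaf path with p <= v <= q (go left if both < v, right if both > v).
Walk from root:
  at 12: both 38 and 45 > 12, go right
  at 13: both 38 and 45 > 13, go right
  at 49: both 38 and 45 < 49, go left
  at 24: both 38 and 45 > 24, go right
  at 31: both 38 and 45 > 31, go right
  at 48: both 38 and 45 < 48, go left
  at 34: both 38 and 45 > 34, go right
  at 38: 38 <= 38 <= 45, this is the LCA
LCA = 38


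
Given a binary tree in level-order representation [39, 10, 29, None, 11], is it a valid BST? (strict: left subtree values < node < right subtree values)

Level-order array: [39, 10, 29, None, 11]
Validate using subtree bounds (lo, hi): at each node, require lo < value < hi,
then recurse left with hi=value and right with lo=value.
Preorder trace (stopping at first violation):
  at node 39 with bounds (-inf, +inf): OK
  at node 10 with bounds (-inf, 39): OK
  at node 11 with bounds (10, 39): OK
  at node 29 with bounds (39, +inf): VIOLATION
Node 29 violates its bound: not (39 < 29 < +inf).
Result: Not a valid BST


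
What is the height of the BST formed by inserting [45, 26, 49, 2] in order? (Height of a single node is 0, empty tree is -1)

Insertion order: [45, 26, 49, 2]
Tree (level-order array): [45, 26, 49, 2]
Compute height bottom-up (empty subtree = -1):
  height(2) = 1 + max(-1, -1) = 0
  height(26) = 1 + max(0, -1) = 1
  height(49) = 1 + max(-1, -1) = 0
  height(45) = 1 + max(1, 0) = 2
Height = 2


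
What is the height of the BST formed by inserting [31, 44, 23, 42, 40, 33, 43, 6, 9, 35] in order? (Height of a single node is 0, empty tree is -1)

Insertion order: [31, 44, 23, 42, 40, 33, 43, 6, 9, 35]
Tree (level-order array): [31, 23, 44, 6, None, 42, None, None, 9, 40, 43, None, None, 33, None, None, None, None, 35]
Compute height bottom-up (empty subtree = -1):
  height(9) = 1 + max(-1, -1) = 0
  height(6) = 1 + max(-1, 0) = 1
  height(23) = 1 + max(1, -1) = 2
  height(35) = 1 + max(-1, -1) = 0
  height(33) = 1 + max(-1, 0) = 1
  height(40) = 1 + max(1, -1) = 2
  height(43) = 1 + max(-1, -1) = 0
  height(42) = 1 + max(2, 0) = 3
  height(44) = 1 + max(3, -1) = 4
  height(31) = 1 + max(2, 4) = 5
Height = 5


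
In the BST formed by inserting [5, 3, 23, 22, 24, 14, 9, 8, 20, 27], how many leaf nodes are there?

Tree built from: [5, 3, 23, 22, 24, 14, 9, 8, 20, 27]
Tree (level-order array): [5, 3, 23, None, None, 22, 24, 14, None, None, 27, 9, 20, None, None, 8]
Rule: A leaf has 0 children.
Per-node child counts:
  node 5: 2 child(ren)
  node 3: 0 child(ren)
  node 23: 2 child(ren)
  node 22: 1 child(ren)
  node 14: 2 child(ren)
  node 9: 1 child(ren)
  node 8: 0 child(ren)
  node 20: 0 child(ren)
  node 24: 1 child(ren)
  node 27: 0 child(ren)
Matching nodes: [3, 8, 20, 27]
Count of leaf nodes: 4


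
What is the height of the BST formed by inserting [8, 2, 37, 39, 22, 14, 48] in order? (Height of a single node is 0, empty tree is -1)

Insertion order: [8, 2, 37, 39, 22, 14, 48]
Tree (level-order array): [8, 2, 37, None, None, 22, 39, 14, None, None, 48]
Compute height bottom-up (empty subtree = -1):
  height(2) = 1 + max(-1, -1) = 0
  height(14) = 1 + max(-1, -1) = 0
  height(22) = 1 + max(0, -1) = 1
  height(48) = 1 + max(-1, -1) = 0
  height(39) = 1 + max(-1, 0) = 1
  height(37) = 1 + max(1, 1) = 2
  height(8) = 1 + max(0, 2) = 3
Height = 3


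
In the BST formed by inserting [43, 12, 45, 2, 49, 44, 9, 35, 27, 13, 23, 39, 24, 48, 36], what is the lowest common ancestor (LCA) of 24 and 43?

Tree insertion order: [43, 12, 45, 2, 49, 44, 9, 35, 27, 13, 23, 39, 24, 48, 36]
Tree (level-order array): [43, 12, 45, 2, 35, 44, 49, None, 9, 27, 39, None, None, 48, None, None, None, 13, None, 36, None, None, None, None, 23, None, None, None, 24]
In a BST, the LCA of p=24, q=43 is the first node v on the
root-to-leaf path with p <= v <= q (go left if both < v, right if both > v).
Walk from root:
  at 43: 24 <= 43 <= 43, this is the LCA
LCA = 43


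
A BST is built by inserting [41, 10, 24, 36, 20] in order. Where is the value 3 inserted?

Starting tree (level order): [41, 10, None, None, 24, 20, 36]
Insertion path: 41 -> 10
Result: insert 3 as left child of 10
Final tree (level order): [41, 10, None, 3, 24, None, None, 20, 36]


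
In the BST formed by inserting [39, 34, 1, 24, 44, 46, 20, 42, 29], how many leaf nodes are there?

Tree built from: [39, 34, 1, 24, 44, 46, 20, 42, 29]
Tree (level-order array): [39, 34, 44, 1, None, 42, 46, None, 24, None, None, None, None, 20, 29]
Rule: A leaf has 0 children.
Per-node child counts:
  node 39: 2 child(ren)
  node 34: 1 child(ren)
  node 1: 1 child(ren)
  node 24: 2 child(ren)
  node 20: 0 child(ren)
  node 29: 0 child(ren)
  node 44: 2 child(ren)
  node 42: 0 child(ren)
  node 46: 0 child(ren)
Matching nodes: [20, 29, 42, 46]
Count of leaf nodes: 4


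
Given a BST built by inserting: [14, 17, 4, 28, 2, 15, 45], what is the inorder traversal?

Tree insertion order: [14, 17, 4, 28, 2, 15, 45]
Tree (level-order array): [14, 4, 17, 2, None, 15, 28, None, None, None, None, None, 45]
Inorder traversal: [2, 4, 14, 15, 17, 28, 45]


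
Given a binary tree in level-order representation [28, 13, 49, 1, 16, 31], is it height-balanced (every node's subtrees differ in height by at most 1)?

Tree (level-order array): [28, 13, 49, 1, 16, 31]
Definition: a tree is height-balanced if, at every node, |h(left) - h(right)| <= 1 (empty subtree has height -1).
Bottom-up per-node check:
  node 1: h_left=-1, h_right=-1, diff=0 [OK], height=0
  node 16: h_left=-1, h_right=-1, diff=0 [OK], height=0
  node 13: h_left=0, h_right=0, diff=0 [OK], height=1
  node 31: h_left=-1, h_right=-1, diff=0 [OK], height=0
  node 49: h_left=0, h_right=-1, diff=1 [OK], height=1
  node 28: h_left=1, h_right=1, diff=0 [OK], height=2
All nodes satisfy the balance condition.
Result: Balanced


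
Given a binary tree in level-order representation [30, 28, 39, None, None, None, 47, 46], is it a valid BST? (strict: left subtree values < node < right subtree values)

Level-order array: [30, 28, 39, None, None, None, 47, 46]
Validate using subtree bounds (lo, hi): at each node, require lo < value < hi,
then recurse left with hi=value and right with lo=value.
Preorder trace (stopping at first violation):
  at node 30 with bounds (-inf, +inf): OK
  at node 28 with bounds (-inf, 30): OK
  at node 39 with bounds (30, +inf): OK
  at node 47 with bounds (39, +inf): OK
  at node 46 with bounds (39, 47): OK
No violation found at any node.
Result: Valid BST


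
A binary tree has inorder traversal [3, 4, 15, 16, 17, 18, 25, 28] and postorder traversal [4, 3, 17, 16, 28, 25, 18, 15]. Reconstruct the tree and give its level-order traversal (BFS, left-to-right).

Inorder:   [3, 4, 15, 16, 17, 18, 25, 28]
Postorder: [4, 3, 17, 16, 28, 25, 18, 15]
Algorithm: postorder visits root last, so walk postorder right-to-left;
each value is the root of the current inorder slice — split it at that
value, recurse on the right subtree first, then the left.
Recursive splits:
  root=15; inorder splits into left=[3, 4], right=[16, 17, 18, 25, 28]
  root=18; inorder splits into left=[16, 17], right=[25, 28]
  root=25; inorder splits into left=[], right=[28]
  root=28; inorder splits into left=[], right=[]
  root=16; inorder splits into left=[], right=[17]
  root=17; inorder splits into left=[], right=[]
  root=3; inorder splits into left=[], right=[4]
  root=4; inorder splits into left=[], right=[]
Reconstructed level-order: [15, 3, 18, 4, 16, 25, 17, 28]


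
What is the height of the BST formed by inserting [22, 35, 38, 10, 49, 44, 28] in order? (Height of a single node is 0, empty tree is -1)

Insertion order: [22, 35, 38, 10, 49, 44, 28]
Tree (level-order array): [22, 10, 35, None, None, 28, 38, None, None, None, 49, 44]
Compute height bottom-up (empty subtree = -1):
  height(10) = 1 + max(-1, -1) = 0
  height(28) = 1 + max(-1, -1) = 0
  height(44) = 1 + max(-1, -1) = 0
  height(49) = 1 + max(0, -1) = 1
  height(38) = 1 + max(-1, 1) = 2
  height(35) = 1 + max(0, 2) = 3
  height(22) = 1 + max(0, 3) = 4
Height = 4


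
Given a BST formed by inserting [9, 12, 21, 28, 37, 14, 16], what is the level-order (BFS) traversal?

Tree insertion order: [9, 12, 21, 28, 37, 14, 16]
Tree (level-order array): [9, None, 12, None, 21, 14, 28, None, 16, None, 37]
BFS from the root, enqueuing left then right child of each popped node:
  queue [9] -> pop 9, enqueue [12], visited so far: [9]
  queue [12] -> pop 12, enqueue [21], visited so far: [9, 12]
  queue [21] -> pop 21, enqueue [14, 28], visited so far: [9, 12, 21]
  queue [14, 28] -> pop 14, enqueue [16], visited so far: [9, 12, 21, 14]
  queue [28, 16] -> pop 28, enqueue [37], visited so far: [9, 12, 21, 14, 28]
  queue [16, 37] -> pop 16, enqueue [none], visited so far: [9, 12, 21, 14, 28, 16]
  queue [37] -> pop 37, enqueue [none], visited so far: [9, 12, 21, 14, 28, 16, 37]
Result: [9, 12, 21, 14, 28, 16, 37]


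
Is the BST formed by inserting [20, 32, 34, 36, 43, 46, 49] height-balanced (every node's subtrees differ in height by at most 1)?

Tree (level-order array): [20, None, 32, None, 34, None, 36, None, 43, None, 46, None, 49]
Definition: a tree is height-balanced if, at every node, |h(left) - h(right)| <= 1 (empty subtree has height -1).
Bottom-up per-node check:
  node 49: h_left=-1, h_right=-1, diff=0 [OK], height=0
  node 46: h_left=-1, h_right=0, diff=1 [OK], height=1
  node 43: h_left=-1, h_right=1, diff=2 [FAIL (|-1-1|=2 > 1)], height=2
  node 36: h_left=-1, h_right=2, diff=3 [FAIL (|-1-2|=3 > 1)], height=3
  node 34: h_left=-1, h_right=3, diff=4 [FAIL (|-1-3|=4 > 1)], height=4
  node 32: h_left=-1, h_right=4, diff=5 [FAIL (|-1-4|=5 > 1)], height=5
  node 20: h_left=-1, h_right=5, diff=6 [FAIL (|-1-5|=6 > 1)], height=6
Node 43 violates the condition: |-1 - 1| = 2 > 1.
Result: Not balanced


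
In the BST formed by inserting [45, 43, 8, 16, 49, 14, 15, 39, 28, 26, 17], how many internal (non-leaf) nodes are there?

Tree built from: [45, 43, 8, 16, 49, 14, 15, 39, 28, 26, 17]
Tree (level-order array): [45, 43, 49, 8, None, None, None, None, 16, 14, 39, None, 15, 28, None, None, None, 26, None, 17]
Rule: An internal node has at least one child.
Per-node child counts:
  node 45: 2 child(ren)
  node 43: 1 child(ren)
  node 8: 1 child(ren)
  node 16: 2 child(ren)
  node 14: 1 child(ren)
  node 15: 0 child(ren)
  node 39: 1 child(ren)
  node 28: 1 child(ren)
  node 26: 1 child(ren)
  node 17: 0 child(ren)
  node 49: 0 child(ren)
Matching nodes: [45, 43, 8, 16, 14, 39, 28, 26]
Count of internal (non-leaf) nodes: 8


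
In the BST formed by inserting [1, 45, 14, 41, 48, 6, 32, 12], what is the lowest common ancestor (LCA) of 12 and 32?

Tree insertion order: [1, 45, 14, 41, 48, 6, 32, 12]
Tree (level-order array): [1, None, 45, 14, 48, 6, 41, None, None, None, 12, 32]
In a BST, the LCA of p=12, q=32 is the first node v on the
root-to-leaf path with p <= v <= q (go left if both < v, right if both > v).
Walk from root:
  at 1: both 12 and 32 > 1, go right
  at 45: both 12 and 32 < 45, go left
  at 14: 12 <= 14 <= 32, this is the LCA
LCA = 14


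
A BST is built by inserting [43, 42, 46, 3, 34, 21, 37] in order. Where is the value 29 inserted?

Starting tree (level order): [43, 42, 46, 3, None, None, None, None, 34, 21, 37]
Insertion path: 43 -> 42 -> 3 -> 34 -> 21
Result: insert 29 as right child of 21
Final tree (level order): [43, 42, 46, 3, None, None, None, None, 34, 21, 37, None, 29]


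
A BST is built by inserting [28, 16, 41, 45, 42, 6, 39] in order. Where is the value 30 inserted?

Starting tree (level order): [28, 16, 41, 6, None, 39, 45, None, None, None, None, 42]
Insertion path: 28 -> 41 -> 39
Result: insert 30 as left child of 39
Final tree (level order): [28, 16, 41, 6, None, 39, 45, None, None, 30, None, 42]


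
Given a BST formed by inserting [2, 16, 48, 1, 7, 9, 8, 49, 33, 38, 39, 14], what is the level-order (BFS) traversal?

Tree insertion order: [2, 16, 48, 1, 7, 9, 8, 49, 33, 38, 39, 14]
Tree (level-order array): [2, 1, 16, None, None, 7, 48, None, 9, 33, 49, 8, 14, None, 38, None, None, None, None, None, None, None, 39]
BFS from the root, enqueuing left then right child of each popped node:
  queue [2] -> pop 2, enqueue [1, 16], visited so far: [2]
  queue [1, 16] -> pop 1, enqueue [none], visited so far: [2, 1]
  queue [16] -> pop 16, enqueue [7, 48], visited so far: [2, 1, 16]
  queue [7, 48] -> pop 7, enqueue [9], visited so far: [2, 1, 16, 7]
  queue [48, 9] -> pop 48, enqueue [33, 49], visited so far: [2, 1, 16, 7, 48]
  queue [9, 33, 49] -> pop 9, enqueue [8, 14], visited so far: [2, 1, 16, 7, 48, 9]
  queue [33, 49, 8, 14] -> pop 33, enqueue [38], visited so far: [2, 1, 16, 7, 48, 9, 33]
  queue [49, 8, 14, 38] -> pop 49, enqueue [none], visited so far: [2, 1, 16, 7, 48, 9, 33, 49]
  queue [8, 14, 38] -> pop 8, enqueue [none], visited so far: [2, 1, 16, 7, 48, 9, 33, 49, 8]
  queue [14, 38] -> pop 14, enqueue [none], visited so far: [2, 1, 16, 7, 48, 9, 33, 49, 8, 14]
  queue [38] -> pop 38, enqueue [39], visited so far: [2, 1, 16, 7, 48, 9, 33, 49, 8, 14, 38]
  queue [39] -> pop 39, enqueue [none], visited so far: [2, 1, 16, 7, 48, 9, 33, 49, 8, 14, 38, 39]
Result: [2, 1, 16, 7, 48, 9, 33, 49, 8, 14, 38, 39]


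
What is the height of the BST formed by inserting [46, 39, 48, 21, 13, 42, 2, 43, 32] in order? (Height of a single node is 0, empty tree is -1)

Insertion order: [46, 39, 48, 21, 13, 42, 2, 43, 32]
Tree (level-order array): [46, 39, 48, 21, 42, None, None, 13, 32, None, 43, 2]
Compute height bottom-up (empty subtree = -1):
  height(2) = 1 + max(-1, -1) = 0
  height(13) = 1 + max(0, -1) = 1
  height(32) = 1 + max(-1, -1) = 0
  height(21) = 1 + max(1, 0) = 2
  height(43) = 1 + max(-1, -1) = 0
  height(42) = 1 + max(-1, 0) = 1
  height(39) = 1 + max(2, 1) = 3
  height(48) = 1 + max(-1, -1) = 0
  height(46) = 1 + max(3, 0) = 4
Height = 4


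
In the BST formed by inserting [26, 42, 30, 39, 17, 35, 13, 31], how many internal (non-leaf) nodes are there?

Tree built from: [26, 42, 30, 39, 17, 35, 13, 31]
Tree (level-order array): [26, 17, 42, 13, None, 30, None, None, None, None, 39, 35, None, 31]
Rule: An internal node has at least one child.
Per-node child counts:
  node 26: 2 child(ren)
  node 17: 1 child(ren)
  node 13: 0 child(ren)
  node 42: 1 child(ren)
  node 30: 1 child(ren)
  node 39: 1 child(ren)
  node 35: 1 child(ren)
  node 31: 0 child(ren)
Matching nodes: [26, 17, 42, 30, 39, 35]
Count of internal (non-leaf) nodes: 6


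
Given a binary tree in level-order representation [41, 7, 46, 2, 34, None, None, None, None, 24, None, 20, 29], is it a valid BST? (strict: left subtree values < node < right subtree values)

Level-order array: [41, 7, 46, 2, 34, None, None, None, None, 24, None, 20, 29]
Validate using subtree bounds (lo, hi): at each node, require lo < value < hi,
then recurse left with hi=value and right with lo=value.
Preorder trace (stopping at first violation):
  at node 41 with bounds (-inf, +inf): OK
  at node 7 with bounds (-inf, 41): OK
  at node 2 with bounds (-inf, 7): OK
  at node 34 with bounds (7, 41): OK
  at node 24 with bounds (7, 34): OK
  at node 20 with bounds (7, 24): OK
  at node 29 with bounds (24, 34): OK
  at node 46 with bounds (41, +inf): OK
No violation found at any node.
Result: Valid BST


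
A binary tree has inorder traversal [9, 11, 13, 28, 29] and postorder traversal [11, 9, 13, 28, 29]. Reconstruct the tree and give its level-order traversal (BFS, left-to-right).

Inorder:   [9, 11, 13, 28, 29]
Postorder: [11, 9, 13, 28, 29]
Algorithm: postorder visits root last, so walk postorder right-to-left;
each value is the root of the current inorder slice — split it at that
value, recurse on the right subtree first, then the left.
Recursive splits:
  root=29; inorder splits into left=[9, 11, 13, 28], right=[]
  root=28; inorder splits into left=[9, 11, 13], right=[]
  root=13; inorder splits into left=[9, 11], right=[]
  root=9; inorder splits into left=[], right=[11]
  root=11; inorder splits into left=[], right=[]
Reconstructed level-order: [29, 28, 13, 9, 11]


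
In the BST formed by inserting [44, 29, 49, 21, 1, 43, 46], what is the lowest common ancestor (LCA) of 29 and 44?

Tree insertion order: [44, 29, 49, 21, 1, 43, 46]
Tree (level-order array): [44, 29, 49, 21, 43, 46, None, 1]
In a BST, the LCA of p=29, q=44 is the first node v on the
root-to-leaf path with p <= v <= q (go left if both < v, right if both > v).
Walk from root:
  at 44: 29 <= 44 <= 44, this is the LCA
LCA = 44


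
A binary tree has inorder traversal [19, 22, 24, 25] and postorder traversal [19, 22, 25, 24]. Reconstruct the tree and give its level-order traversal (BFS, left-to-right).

Inorder:   [19, 22, 24, 25]
Postorder: [19, 22, 25, 24]
Algorithm: postorder visits root last, so walk postorder right-to-left;
each value is the root of the current inorder slice — split it at that
value, recurse on the right subtree first, then the left.
Recursive splits:
  root=24; inorder splits into left=[19, 22], right=[25]
  root=25; inorder splits into left=[], right=[]
  root=22; inorder splits into left=[19], right=[]
  root=19; inorder splits into left=[], right=[]
Reconstructed level-order: [24, 22, 25, 19]


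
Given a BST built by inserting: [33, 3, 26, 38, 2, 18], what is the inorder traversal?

Tree insertion order: [33, 3, 26, 38, 2, 18]
Tree (level-order array): [33, 3, 38, 2, 26, None, None, None, None, 18]
Inorder traversal: [2, 3, 18, 26, 33, 38]


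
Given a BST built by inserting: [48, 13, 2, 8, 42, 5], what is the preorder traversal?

Tree insertion order: [48, 13, 2, 8, 42, 5]
Tree (level-order array): [48, 13, None, 2, 42, None, 8, None, None, 5]
Preorder traversal: [48, 13, 2, 8, 5, 42]


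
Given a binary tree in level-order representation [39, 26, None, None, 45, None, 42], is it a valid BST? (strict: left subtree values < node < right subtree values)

Level-order array: [39, 26, None, None, 45, None, 42]
Validate using subtree bounds (lo, hi): at each node, require lo < value < hi,
then recurse left with hi=value and right with lo=value.
Preorder trace (stopping at first violation):
  at node 39 with bounds (-inf, +inf): OK
  at node 26 with bounds (-inf, 39): OK
  at node 45 with bounds (26, 39): VIOLATION
Node 45 violates its bound: not (26 < 45 < 39).
Result: Not a valid BST


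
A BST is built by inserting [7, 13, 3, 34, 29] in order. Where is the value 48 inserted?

Starting tree (level order): [7, 3, 13, None, None, None, 34, 29]
Insertion path: 7 -> 13 -> 34
Result: insert 48 as right child of 34
Final tree (level order): [7, 3, 13, None, None, None, 34, 29, 48]


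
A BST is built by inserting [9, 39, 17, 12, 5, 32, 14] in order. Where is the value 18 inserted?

Starting tree (level order): [9, 5, 39, None, None, 17, None, 12, 32, None, 14]
Insertion path: 9 -> 39 -> 17 -> 32
Result: insert 18 as left child of 32
Final tree (level order): [9, 5, 39, None, None, 17, None, 12, 32, None, 14, 18]


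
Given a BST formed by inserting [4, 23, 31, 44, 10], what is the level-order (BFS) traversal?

Tree insertion order: [4, 23, 31, 44, 10]
Tree (level-order array): [4, None, 23, 10, 31, None, None, None, 44]
BFS from the root, enqueuing left then right child of each popped node:
  queue [4] -> pop 4, enqueue [23], visited so far: [4]
  queue [23] -> pop 23, enqueue [10, 31], visited so far: [4, 23]
  queue [10, 31] -> pop 10, enqueue [none], visited so far: [4, 23, 10]
  queue [31] -> pop 31, enqueue [44], visited so far: [4, 23, 10, 31]
  queue [44] -> pop 44, enqueue [none], visited so far: [4, 23, 10, 31, 44]
Result: [4, 23, 10, 31, 44]


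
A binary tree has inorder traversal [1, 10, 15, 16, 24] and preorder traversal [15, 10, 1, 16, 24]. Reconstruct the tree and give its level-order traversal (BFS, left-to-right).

Inorder:  [1, 10, 15, 16, 24]
Preorder: [15, 10, 1, 16, 24]
Algorithm: preorder visits root first, so consume preorder in order;
for each root, split the current inorder slice at that value into
left-subtree inorder and right-subtree inorder, then recurse.
Recursive splits:
  root=15; inorder splits into left=[1, 10], right=[16, 24]
  root=10; inorder splits into left=[1], right=[]
  root=1; inorder splits into left=[], right=[]
  root=16; inorder splits into left=[], right=[24]
  root=24; inorder splits into left=[], right=[]
Reconstructed level-order: [15, 10, 16, 1, 24]


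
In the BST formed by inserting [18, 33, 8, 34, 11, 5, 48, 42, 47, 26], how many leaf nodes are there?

Tree built from: [18, 33, 8, 34, 11, 5, 48, 42, 47, 26]
Tree (level-order array): [18, 8, 33, 5, 11, 26, 34, None, None, None, None, None, None, None, 48, 42, None, None, 47]
Rule: A leaf has 0 children.
Per-node child counts:
  node 18: 2 child(ren)
  node 8: 2 child(ren)
  node 5: 0 child(ren)
  node 11: 0 child(ren)
  node 33: 2 child(ren)
  node 26: 0 child(ren)
  node 34: 1 child(ren)
  node 48: 1 child(ren)
  node 42: 1 child(ren)
  node 47: 0 child(ren)
Matching nodes: [5, 11, 26, 47]
Count of leaf nodes: 4


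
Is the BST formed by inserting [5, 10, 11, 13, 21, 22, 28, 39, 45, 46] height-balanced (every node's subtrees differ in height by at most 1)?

Tree (level-order array): [5, None, 10, None, 11, None, 13, None, 21, None, 22, None, 28, None, 39, None, 45, None, 46]
Definition: a tree is height-balanced if, at every node, |h(left) - h(right)| <= 1 (empty subtree has height -1).
Bottom-up per-node check:
  node 46: h_left=-1, h_right=-1, diff=0 [OK], height=0
  node 45: h_left=-1, h_right=0, diff=1 [OK], height=1
  node 39: h_left=-1, h_right=1, diff=2 [FAIL (|-1-1|=2 > 1)], height=2
  node 28: h_left=-1, h_right=2, diff=3 [FAIL (|-1-2|=3 > 1)], height=3
  node 22: h_left=-1, h_right=3, diff=4 [FAIL (|-1-3|=4 > 1)], height=4
  node 21: h_left=-1, h_right=4, diff=5 [FAIL (|-1-4|=5 > 1)], height=5
  node 13: h_left=-1, h_right=5, diff=6 [FAIL (|-1-5|=6 > 1)], height=6
  node 11: h_left=-1, h_right=6, diff=7 [FAIL (|-1-6|=7 > 1)], height=7
  node 10: h_left=-1, h_right=7, diff=8 [FAIL (|-1-7|=8 > 1)], height=8
  node 5: h_left=-1, h_right=8, diff=9 [FAIL (|-1-8|=9 > 1)], height=9
Node 39 violates the condition: |-1 - 1| = 2 > 1.
Result: Not balanced


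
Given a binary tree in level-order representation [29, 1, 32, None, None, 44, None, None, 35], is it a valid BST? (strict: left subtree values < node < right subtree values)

Level-order array: [29, 1, 32, None, None, 44, None, None, 35]
Validate using subtree bounds (lo, hi): at each node, require lo < value < hi,
then recurse left with hi=value and right with lo=value.
Preorder trace (stopping at first violation):
  at node 29 with bounds (-inf, +inf): OK
  at node 1 with bounds (-inf, 29): OK
  at node 32 with bounds (29, +inf): OK
  at node 44 with bounds (29, 32): VIOLATION
Node 44 violates its bound: not (29 < 44 < 32).
Result: Not a valid BST


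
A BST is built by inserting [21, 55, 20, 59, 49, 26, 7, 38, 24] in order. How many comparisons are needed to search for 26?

Search path for 26: 21 -> 55 -> 49 -> 26
Found: True
Comparisons: 4


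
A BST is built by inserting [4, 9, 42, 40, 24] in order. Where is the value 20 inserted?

Starting tree (level order): [4, None, 9, None, 42, 40, None, 24]
Insertion path: 4 -> 9 -> 42 -> 40 -> 24
Result: insert 20 as left child of 24
Final tree (level order): [4, None, 9, None, 42, 40, None, 24, None, 20]


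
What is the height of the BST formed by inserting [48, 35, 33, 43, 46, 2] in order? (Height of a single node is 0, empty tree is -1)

Insertion order: [48, 35, 33, 43, 46, 2]
Tree (level-order array): [48, 35, None, 33, 43, 2, None, None, 46]
Compute height bottom-up (empty subtree = -1):
  height(2) = 1 + max(-1, -1) = 0
  height(33) = 1 + max(0, -1) = 1
  height(46) = 1 + max(-1, -1) = 0
  height(43) = 1 + max(-1, 0) = 1
  height(35) = 1 + max(1, 1) = 2
  height(48) = 1 + max(2, -1) = 3
Height = 3
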